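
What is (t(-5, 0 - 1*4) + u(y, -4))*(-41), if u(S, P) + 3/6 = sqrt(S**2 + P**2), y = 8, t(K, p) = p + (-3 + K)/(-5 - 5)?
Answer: 1517/10 - 164*sqrt(5) ≈ -215.02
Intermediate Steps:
t(K, p) = 3/10 + p - K/10 (t(K, p) = p + (-3 + K)/(-10) = p + (-3 + K)*(-1/10) = p + (3/10 - K/10) = 3/10 + p - K/10)
u(S, P) = -1/2 + sqrt(P**2 + S**2) (u(S, P) = -1/2 + sqrt(S**2 + P**2) = -1/2 + sqrt(P**2 + S**2))
(t(-5, 0 - 1*4) + u(y, -4))*(-41) = ((3/10 + (0 - 1*4) - 1/10*(-5)) + (-1/2 + sqrt((-4)**2 + 8**2)))*(-41) = ((3/10 + (0 - 4) + 1/2) + (-1/2 + sqrt(16 + 64)))*(-41) = ((3/10 - 4 + 1/2) + (-1/2 + sqrt(80)))*(-41) = (-16/5 + (-1/2 + 4*sqrt(5)))*(-41) = (-37/10 + 4*sqrt(5))*(-41) = 1517/10 - 164*sqrt(5)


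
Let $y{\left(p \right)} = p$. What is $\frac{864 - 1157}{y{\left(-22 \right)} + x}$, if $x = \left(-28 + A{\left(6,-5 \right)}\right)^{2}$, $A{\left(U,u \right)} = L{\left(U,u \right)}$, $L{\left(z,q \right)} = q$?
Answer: $- \frac{293}{1067} \approx -0.2746$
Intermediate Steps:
$A{\left(U,u \right)} = u$
$x = 1089$ ($x = \left(-28 - 5\right)^{2} = \left(-33\right)^{2} = 1089$)
$\frac{864 - 1157}{y{\left(-22 \right)} + x} = \frac{864 - 1157}{-22 + 1089} = - \frac{293}{1067}$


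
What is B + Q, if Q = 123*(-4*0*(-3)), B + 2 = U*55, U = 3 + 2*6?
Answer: 823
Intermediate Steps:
U = 15 (U = 3 + 12 = 15)
B = 823 (B = -2 + 15*55 = -2 + 825 = 823)
Q = 0 (Q = 123*(0*(-3)) = 123*0 = 0)
B + Q = 823 + 0 = 823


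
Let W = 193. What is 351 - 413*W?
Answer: -79358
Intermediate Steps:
351 - 413*W = 351 - 413*193 = 351 - 79709 = -79358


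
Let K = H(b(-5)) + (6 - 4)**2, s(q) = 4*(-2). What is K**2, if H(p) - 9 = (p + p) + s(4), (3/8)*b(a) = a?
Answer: 4225/9 ≈ 469.44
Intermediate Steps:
s(q) = -8
b(a) = 8*a/3
H(p) = 1 + 2*p (H(p) = 9 + ((p + p) - 8) = 9 + (2*p - 8) = 9 + (-8 + 2*p) = 1 + 2*p)
K = -65/3 (K = (1 + 2*((8/3)*(-5))) + (6 - 4)**2 = (1 + 2*(-40/3)) + 2**2 = (1 - 80/3) + 4 = -77/3 + 4 = -65/3 ≈ -21.667)
K**2 = (-65/3)**2 = 4225/9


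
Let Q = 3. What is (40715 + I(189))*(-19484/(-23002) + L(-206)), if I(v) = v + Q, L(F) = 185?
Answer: 87435726289/11501 ≈ 7.6024e+6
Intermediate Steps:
I(v) = 3 + v (I(v) = v + 3 = 3 + v)
(40715 + I(189))*(-19484/(-23002) + L(-206)) = (40715 + (3 + 189))*(-19484/(-23002) + 185) = (40715 + 192)*(-19484*(-1/23002) + 185) = 40907*(9742/11501 + 185) = 40907*(2137427/11501) = 87435726289/11501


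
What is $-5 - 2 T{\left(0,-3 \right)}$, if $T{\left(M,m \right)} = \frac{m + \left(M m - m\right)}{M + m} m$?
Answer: $-5$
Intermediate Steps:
$T{\left(M,m \right)} = \frac{M m^{2}}{M + m}$ ($T{\left(M,m \right)} = \frac{m + \left(- m + M m\right)}{M + m} m = \frac{M m}{M + m} m = \frac{M m^{2}}{M + m}$)
$-5 - 2 T{\left(0,-3 \right)} = -5 - 2 \frac{0 \left(-3\right)^{2}}{0 - 3} = -5 - 2 \cdot 0 \cdot 9 \frac{1}{-3} = -5 - 2 \cdot 0 \cdot 9 \left(- \frac{1}{3}\right) = -5 - 0 = -5 + 0 = -5$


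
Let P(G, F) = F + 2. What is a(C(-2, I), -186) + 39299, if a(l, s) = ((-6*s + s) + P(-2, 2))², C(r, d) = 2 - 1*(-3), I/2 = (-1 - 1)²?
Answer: 911655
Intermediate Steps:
I = 8 (I = 2*(-1 - 1)² = 2*(-2)² = 2*4 = 8)
P(G, F) = 2 + F
C(r, d) = 5 (C(r, d) = 2 + 3 = 5)
a(l, s) = (4 - 5*s)² (a(l, s) = ((-6*s + s) + (2 + 2))² = (-5*s + 4)² = (4 - 5*s)²)
a(C(-2, I), -186) + 39299 = (-4 + 5*(-186))² + 39299 = (-4 - 930)² + 39299 = (-934)² + 39299 = 872356 + 39299 = 911655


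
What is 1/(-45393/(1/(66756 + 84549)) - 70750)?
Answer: -1/6868258615 ≈ -1.4560e-10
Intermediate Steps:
1/(-45393/(1/(66756 + 84549)) - 70750) = 1/(-45393/(1/151305) - 70750) = 1/(-45393/1/151305 - 70750) = 1/(-45393*151305 - 70750) = 1/(-6868187865 - 70750) = 1/(-6868258615) = -1/6868258615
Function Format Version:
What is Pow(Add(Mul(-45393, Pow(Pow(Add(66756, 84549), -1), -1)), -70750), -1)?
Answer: Rational(-1, 6868258615) ≈ -1.4560e-10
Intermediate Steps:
Pow(Add(Mul(-45393, Pow(Pow(Add(66756, 84549), -1), -1)), -70750), -1) = Pow(Add(Mul(-45393, Pow(Pow(151305, -1), -1)), -70750), -1) = Pow(Add(Mul(-45393, Pow(Rational(1, 151305), -1)), -70750), -1) = Pow(Add(Mul(-45393, 151305), -70750), -1) = Pow(Add(-6868187865, -70750), -1) = Pow(-6868258615, -1) = Rational(-1, 6868258615)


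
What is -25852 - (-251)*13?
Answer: -22589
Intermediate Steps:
-25852 - (-251)*13 = -25852 - 1*(-3263) = -25852 + 3263 = -22589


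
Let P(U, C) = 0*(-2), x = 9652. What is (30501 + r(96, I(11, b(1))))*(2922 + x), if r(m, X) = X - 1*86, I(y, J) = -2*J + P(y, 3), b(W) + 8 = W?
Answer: 382614246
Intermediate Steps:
b(W) = -8 + W
P(U, C) = 0
I(y, J) = -2*J (I(y, J) = -2*J + 0 = -2*J)
r(m, X) = -86 + X (r(m, X) = X - 86 = -86 + X)
(30501 + r(96, I(11, b(1))))*(2922 + x) = (30501 + (-86 - 2*(-8 + 1)))*(2922 + 9652) = (30501 + (-86 - 2*(-7)))*12574 = (30501 + (-86 + 14))*12574 = (30501 - 72)*12574 = 30429*12574 = 382614246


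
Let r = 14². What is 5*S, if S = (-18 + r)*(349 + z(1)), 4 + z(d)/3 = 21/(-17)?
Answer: 5042740/17 ≈ 2.9663e+5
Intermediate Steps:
r = 196
z(d) = -267/17 (z(d) = -12 + 3*(21/(-17)) = -12 + 3*(21*(-1/17)) = -12 + 3*(-21/17) = -12 - 63/17 = -267/17)
S = 1008548/17 (S = (-18 + 196)*(349 - 267/17) = 178*(5666/17) = 1008548/17 ≈ 59326.)
5*S = 5*(1008548/17) = 5042740/17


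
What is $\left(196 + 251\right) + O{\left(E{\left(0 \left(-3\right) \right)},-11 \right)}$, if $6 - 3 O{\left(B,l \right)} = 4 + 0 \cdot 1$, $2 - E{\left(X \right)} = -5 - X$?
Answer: $\frac{1343}{3} \approx 447.67$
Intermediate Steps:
$E{\left(X \right)} = 7 + X$ ($E{\left(X \right)} = 2 - \left(-5 - X\right) = 2 + \left(5 + X\right) = 7 + X$)
$O{\left(B,l \right)} = \frac{2}{3}$ ($O{\left(B,l \right)} = 2 - \frac{4 + 0 \cdot 1}{3} = 2 - \frac{4 + 0}{3} = 2 - \frac{4}{3} = \frac{2}{3}$)
$\left(196 + 251\right) + O{\left(E{\left(0 \left(-3\right) \right)},-11 \right)} = \left(196 + 251\right) + \frac{2}{3} = 447 + \frac{2}{3} = \frac{1343}{3}$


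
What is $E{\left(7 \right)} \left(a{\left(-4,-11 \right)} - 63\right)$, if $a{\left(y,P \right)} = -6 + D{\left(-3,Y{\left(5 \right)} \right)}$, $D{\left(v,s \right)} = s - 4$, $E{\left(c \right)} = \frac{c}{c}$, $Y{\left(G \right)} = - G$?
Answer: $-78$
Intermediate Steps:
$E{\left(c \right)} = 1$
$D{\left(v,s \right)} = -4 + s$ ($D{\left(v,s \right)} = s - 4 = -4 + s$)
$a{\left(y,P \right)} = -15$ ($a{\left(y,P \right)} = -6 - 9 = -15$)
$E{\left(7 \right)} \left(a{\left(-4,-11 \right)} - 63\right) = 1 \left(-15 - 63\right) = 1 \left(-78\right) = -78$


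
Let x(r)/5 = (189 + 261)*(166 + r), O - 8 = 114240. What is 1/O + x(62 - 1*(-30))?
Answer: 66320964001/114248 ≈ 5.8050e+5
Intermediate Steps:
O = 114248 (O = 8 + 114240 = 114248)
x(r) = 373500 + 2250*r (x(r) = 5*((189 + 261)*(166 + r)) = 5*(450*(166 + r)) = 5*(74700 + 450*r) = 373500 + 2250*r)
1/O + x(62 - 1*(-30)) = 1/114248 + (373500 + 2250*(62 - 1*(-30))) = 1/114248 + (373500 + 2250*(62 + 30)) = 1/114248 + (373500 + 2250*92) = 1/114248 + (373500 + 207000) = 1/114248 + 580500 = 66320964001/114248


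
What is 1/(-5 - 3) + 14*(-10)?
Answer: -1121/8 ≈ -140.13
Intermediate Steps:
1/(-5 - 3) + 14*(-10) = 1/(-8) - 140 = -⅛ - 140 = -1121/8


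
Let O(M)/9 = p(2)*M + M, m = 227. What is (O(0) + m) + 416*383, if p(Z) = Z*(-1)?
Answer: 159555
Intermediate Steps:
p(Z) = -Z
O(M) = -9*M (O(M) = 9*((-1*2)*M + M) = 9*(-2*M + M) = 9*(-M) = -9*M)
(O(0) + m) + 416*383 = (-9*0 + 227) + 416*383 = (0 + 227) + 159328 = 227 + 159328 = 159555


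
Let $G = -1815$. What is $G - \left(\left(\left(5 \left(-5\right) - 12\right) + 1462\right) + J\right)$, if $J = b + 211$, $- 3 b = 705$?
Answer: $-3216$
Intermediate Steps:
$b = -235$ ($b = \left(- \frac{1}{3}\right) 705 = -235$)
$J = -24$ ($J = -235 + 211 = -24$)
$G - \left(\left(\left(5 \left(-5\right) - 12\right) + 1462\right) + J\right) = -1815 - \left(\left(\left(5 \left(-5\right) - 12\right) + 1462\right) - 24\right) = -1815 - \left(\left(\left(-25 - 12\right) + 1462\right) - 24\right) = -1815 - \left(\left(-37 + 1462\right) - 24\right) = -1815 - \left(1425 - 24\right) = -1815 - 1401 = -3216$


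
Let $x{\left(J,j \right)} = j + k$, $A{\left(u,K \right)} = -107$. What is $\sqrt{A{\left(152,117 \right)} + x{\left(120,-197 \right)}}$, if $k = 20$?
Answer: $2 i \sqrt{71} \approx 16.852 i$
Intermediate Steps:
$x{\left(J,j \right)} = 20 + j$ ($x{\left(J,j \right)} = j + 20 = 20 + j$)
$\sqrt{A{\left(152,117 \right)} + x{\left(120,-197 \right)}} = \sqrt{-107 + \left(20 - 197\right)} = \sqrt{-107 - 177} = \sqrt{-284} = 2 i \sqrt{71}$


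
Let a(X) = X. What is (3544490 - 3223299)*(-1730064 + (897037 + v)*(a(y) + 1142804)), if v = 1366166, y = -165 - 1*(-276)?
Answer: 830807713027597071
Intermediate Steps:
y = 111 (y = -165 + 276 = 111)
(3544490 - 3223299)*(-1730064 + (897037 + v)*(a(y) + 1142804)) = (3544490 - 3223299)*(-1730064 + (897037 + 1366166)*(111 + 1142804)) = 321191*(-1730064 + 2263203*1142915) = 321191*(-1730064 + 2586648656745) = 321191*2586646926681 = 830807713027597071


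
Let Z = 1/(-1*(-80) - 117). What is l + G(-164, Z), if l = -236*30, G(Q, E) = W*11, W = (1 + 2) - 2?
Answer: -7069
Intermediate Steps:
W = 1 (W = 3 - 2 = 1)
Z = -1/37 (Z = 1/(80 - 117) = 1/(-37) = -1/37 ≈ -0.027027)
G(Q, E) = 11 (G(Q, E) = 1*11 = 11)
l = -7080
l + G(-164, Z) = -7080 + 11 = -7069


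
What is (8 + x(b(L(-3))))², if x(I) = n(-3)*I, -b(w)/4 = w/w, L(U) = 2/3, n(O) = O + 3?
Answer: 64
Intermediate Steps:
n(O) = 3 + O
L(U) = ⅔ (L(U) = 2*(⅓) = ⅔)
b(w) = -4 (b(w) = -4*w/w = -4*1 = -4)
x(I) = 0 (x(I) = (3 - 3)*I = 0*I = 0)
(8 + x(b(L(-3))))² = (8 + 0)² = 8² = 64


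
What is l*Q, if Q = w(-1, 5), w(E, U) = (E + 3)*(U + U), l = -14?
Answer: -280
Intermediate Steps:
w(E, U) = 2*U*(3 + E) (w(E, U) = (3 + E)*(2*U) = 2*U*(3 + E))
Q = 20 (Q = 2*5*(3 - 1) = 2*5*2 = 20)
l*Q = -14*20 = -280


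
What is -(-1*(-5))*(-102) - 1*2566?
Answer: -2056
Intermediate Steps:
-(-1*(-5))*(-102) - 1*2566 = -5*(-102) - 2566 = -1*(-510) - 2566 = 510 - 2566 = -2056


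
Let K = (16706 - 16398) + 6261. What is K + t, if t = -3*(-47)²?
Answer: -58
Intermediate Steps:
t = -6627 (t = -3*2209 = -6627)
K = 6569 (K = 308 + 6261 = 6569)
K + t = 6569 - 6627 = -58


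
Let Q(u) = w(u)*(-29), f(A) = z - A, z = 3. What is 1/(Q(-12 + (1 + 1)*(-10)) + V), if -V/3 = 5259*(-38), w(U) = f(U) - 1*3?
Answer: 1/598598 ≈ 1.6706e-6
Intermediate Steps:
f(A) = 3 - A
w(U) = -U (w(U) = (3 - U) - 1*3 = (3 - U) - 3 = -U)
Q(u) = 29*u (Q(u) = -u*(-29) = 29*u)
V = 599526 (V = -15777*(-38) = -3*(-199842) = 599526)
1/(Q(-12 + (1 + 1)*(-10)) + V) = 1/(29*(-12 + (1 + 1)*(-10)) + 599526) = 1/(29*(-12 + 2*(-10)) + 599526) = 1/(29*(-12 - 20) + 599526) = 1/(29*(-32) + 599526) = 1/(-928 + 599526) = 1/598598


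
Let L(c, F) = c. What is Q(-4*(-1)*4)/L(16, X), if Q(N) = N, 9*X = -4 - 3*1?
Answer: 1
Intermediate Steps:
X = -7/9 (X = (-4 - 3*1)/9 = (-4 - 3)/9 = (⅑)*(-7) = -7/9 ≈ -0.77778)
Q(-4*(-1)*4)/L(16, X) = (-4*(-1)*4)/16 = (4*4)*(1/16) = 16*(1/16) = 1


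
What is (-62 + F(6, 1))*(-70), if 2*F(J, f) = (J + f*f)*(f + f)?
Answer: 3850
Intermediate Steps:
F(J, f) = f*(J + f**2) (F(J, f) = ((J + f*f)*(f + f))/2 = ((J + f**2)*(2*f))/2 = (2*f*(J + f**2))/2 = f*(J + f**2))
(-62 + F(6, 1))*(-70) = (-62 + 1*(6 + 1**2))*(-70) = (-62 + 1*(6 + 1))*(-70) = (-62 + 1*7)*(-70) = (-62 + 7)*(-70) = -55*(-70) = 3850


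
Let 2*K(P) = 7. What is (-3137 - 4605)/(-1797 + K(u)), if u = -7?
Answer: 15484/3587 ≈ 4.3167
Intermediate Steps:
K(P) = 7/2 (K(P) = (1/2)*7 = 7/2)
(-3137 - 4605)/(-1797 + K(u)) = (-3137 - 4605)/(-1797 + 7/2) = -7742/(-3587/2) = -7742*(-2/3587) = 15484/3587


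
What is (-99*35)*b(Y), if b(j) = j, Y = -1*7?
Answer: 24255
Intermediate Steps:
Y = -7
(-99*35)*b(Y) = -99*35*(-7) = -3465*(-7) = 24255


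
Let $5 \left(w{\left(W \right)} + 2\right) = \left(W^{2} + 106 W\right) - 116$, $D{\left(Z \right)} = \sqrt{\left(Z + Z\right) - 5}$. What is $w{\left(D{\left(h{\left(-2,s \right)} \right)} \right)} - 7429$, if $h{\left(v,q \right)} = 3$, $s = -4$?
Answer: $- \frac{37164}{5} \approx -7432.8$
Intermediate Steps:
$D{\left(Z \right)} = \sqrt{-5 + 2 Z}$ ($D{\left(Z \right)} = \sqrt{2 Z - 5} = \sqrt{-5 + 2 Z}$)
$w{\left(W \right)} = - \frac{126}{5} + \frac{W^{2}}{5} + \frac{106 W}{5}$ ($w{\left(W \right)} = -2 + \frac{\left(W^{2} + 106 W\right) - 116}{5} = -2 + \frac{-116 + W^{2} + 106 W}{5} = -2 + \left(- \frac{116}{5} + \frac{W^{2}}{5} + \frac{106 W}{5}\right) = - \frac{126}{5} + \frac{W^{2}}{5} + \frac{106 W}{5}$)
$w{\left(D{\left(h{\left(-2,s \right)} \right)} \right)} - 7429 = \left(- \frac{126}{5} + \frac{\left(\sqrt{-5 + 2 \cdot 3}\right)^{2}}{5} + \frac{106 \sqrt{-5 + 2 \cdot 3}}{5}\right) - 7429 = \left(- \frac{126}{5} + \frac{\left(\sqrt{-5 + 6}\right)^{2}}{5} + \frac{106 \sqrt{-5 + 6}}{5}\right) - 7429 = \left(- \frac{126}{5} + \frac{\left(\sqrt{1}\right)^{2}}{5} + \frac{106 \sqrt{1}}{5}\right) - 7429 = \left(- \frac{126}{5} + \frac{1^{2}}{5} + \frac{106}{5} \cdot 1\right) - 7429 = \left(- \frac{126}{5} + \frac{1}{5} \cdot 1 + \frac{106}{5}\right) - 7429 = \left(- \frac{126}{5} + \frac{1}{5} + \frac{106}{5}\right) - 7429 = - \frac{19}{5} - 7429 = - \frac{37164}{5}$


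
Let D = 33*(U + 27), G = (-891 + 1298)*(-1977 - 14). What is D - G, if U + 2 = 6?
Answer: 811360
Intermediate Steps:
U = 4 (U = -2 + 6 = 4)
G = -810337 (G = 407*(-1991) = -810337)
D = 1023 (D = 33*(4 + 27) = 33*31 = 1023)
D - G = 1023 - 1*(-810337) = 1023 + 810337 = 811360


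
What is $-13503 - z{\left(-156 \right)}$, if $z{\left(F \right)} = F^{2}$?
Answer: $-37839$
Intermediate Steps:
$-13503 - z{\left(-156 \right)} = -13503 - \left(-156\right)^{2} = -13503 - 24336 = -37839$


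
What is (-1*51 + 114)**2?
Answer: 3969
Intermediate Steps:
(-1*51 + 114)**2 = (-51 + 114)**2 = 63**2 = 3969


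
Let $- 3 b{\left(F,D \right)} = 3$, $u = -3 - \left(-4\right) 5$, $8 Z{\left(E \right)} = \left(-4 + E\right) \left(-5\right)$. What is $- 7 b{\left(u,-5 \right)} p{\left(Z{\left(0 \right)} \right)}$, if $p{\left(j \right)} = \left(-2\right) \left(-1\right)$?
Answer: $14$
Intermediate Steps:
$Z{\left(E \right)} = \frac{5}{2} - \frac{5 E}{8}$ ($Z{\left(E \right)} = \frac{\left(-4 + E\right) \left(-5\right)}{8} = \frac{20 - 5 E}{8} = \frac{5}{2} - \frac{5 E}{8}$)
$p{\left(j \right)} = 2$
$u = 17$ ($u = -3 - -20 = -3 + 20 = 17$)
$b{\left(F,D \right)} = -1$ ($b{\left(F,D \right)} = \left(- \frac{1}{3}\right) 3 = -1$)
$- 7 b{\left(u,-5 \right)} p{\left(Z{\left(0 \right)} \right)} = \left(-7\right) \left(-1\right) 2 = 7 \cdot 2 = 14$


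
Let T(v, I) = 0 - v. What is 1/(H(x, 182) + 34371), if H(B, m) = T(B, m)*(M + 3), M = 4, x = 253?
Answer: 1/32600 ≈ 3.0675e-5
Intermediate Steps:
T(v, I) = -v
H(B, m) = -7*B (H(B, m) = (-B)*(4 + 3) = -B*7 = -7*B)
1/(H(x, 182) + 34371) = 1/(-7*253 + 34371) = 1/(-1771 + 34371) = 1/32600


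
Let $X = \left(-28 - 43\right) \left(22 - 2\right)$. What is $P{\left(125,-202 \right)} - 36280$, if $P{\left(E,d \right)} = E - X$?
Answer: $-34735$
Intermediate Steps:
$X = -1420$ ($X = \left(-71\right) 20 = -1420$)
$P{\left(E,d \right)} = 1420 + E$ ($P{\left(E,d \right)} = E - -1420 = E + 1420 = 1420 + E$)
$P{\left(125,-202 \right)} - 36280 = \left(1420 + 125\right) - 36280 = 1545 - 36280 = -34735$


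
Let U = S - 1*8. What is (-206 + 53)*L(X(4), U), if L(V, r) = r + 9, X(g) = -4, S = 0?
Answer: -153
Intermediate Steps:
U = -8 (U = 0 - 1*8 = 0 - 8 = -8)
L(V, r) = 9 + r
(-206 + 53)*L(X(4), U) = (-206 + 53)*(9 - 8) = -153*1 = -153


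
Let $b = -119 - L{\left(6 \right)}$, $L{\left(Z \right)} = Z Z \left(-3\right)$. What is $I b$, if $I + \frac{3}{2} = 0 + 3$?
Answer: $- \frac{33}{2} \approx -16.5$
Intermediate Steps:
$I = \frac{3}{2}$ ($I = - \frac{3}{2} + \left(0 + 3\right) = - \frac{3}{2} + 3 = \frac{3}{2} \approx 1.5$)
$L{\left(Z \right)} = - 3 Z^{2}$ ($L{\left(Z \right)} = Z^{2} \left(-3\right) = - 3 Z^{2}$)
$b = -11$ ($b = -119 - - 3 \cdot 6^{2} = -119 - \left(-3\right) 36 = -119 - -108 = -119 + 108 = -11$)
$I b = \frac{3}{2} \left(-11\right) = - \frac{33}{2}$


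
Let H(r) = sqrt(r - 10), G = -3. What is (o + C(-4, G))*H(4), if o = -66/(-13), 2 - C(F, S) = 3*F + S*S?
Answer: 131*I*sqrt(6)/13 ≈ 24.683*I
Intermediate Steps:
C(F, S) = 2 - S**2 - 3*F (C(F, S) = 2 - (3*F + S*S) = 2 - (3*F + S**2) = 2 - (S**2 + 3*F) = 2 + (-S**2 - 3*F) = 2 - S**2 - 3*F)
H(r) = sqrt(-10 + r)
o = 66/13 (o = -66*(-1/13) = 66/13 ≈ 5.0769)
(o + C(-4, G))*H(4) = (66/13 + (2 - 1*(-3)**2 - 3*(-4)))*sqrt(-10 + 4) = (66/13 + (2 - 1*9 + 12))*sqrt(-6) = (66/13 + (2 - 9 + 12))*(I*sqrt(6)) = (66/13 + 5)*(I*sqrt(6)) = 131*(I*sqrt(6))/13 = 131*I*sqrt(6)/13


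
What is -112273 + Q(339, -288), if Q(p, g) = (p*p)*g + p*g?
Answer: -33307153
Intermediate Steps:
Q(p, g) = g*p + g*p**2 (Q(p, g) = p**2*g + g*p = g*p**2 + g*p = g*p + g*p**2)
-112273 + Q(339, -288) = -112273 - 288*339*(1 + 339) = -112273 - 288*339*340 = -112273 - 33194880 = -33307153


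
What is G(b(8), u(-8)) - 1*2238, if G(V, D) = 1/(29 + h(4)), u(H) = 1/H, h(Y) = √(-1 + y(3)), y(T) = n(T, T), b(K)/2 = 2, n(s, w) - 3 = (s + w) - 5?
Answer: -1875415/838 - √3/838 ≈ -2238.0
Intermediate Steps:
n(s, w) = -2 + s + w (n(s, w) = 3 + ((s + w) - 5) = 3 + (-5 + s + w) = -2 + s + w)
b(K) = 4 (b(K) = 2*2 = 4)
y(T) = -2 + 2*T (y(T) = -2 + T + T = -2 + 2*T)
h(Y) = √3 (h(Y) = √(-1 + (-2 + 2*3)) = √(-1 + (-2 + 6)) = √(-1 + 4) = √3)
G(V, D) = 1/(29 + √3)
G(b(8), u(-8)) - 1*2238 = (29/838 - √3/838) - 1*2238 = (29/838 - √3/838) - 2238 = -1875415/838 - √3/838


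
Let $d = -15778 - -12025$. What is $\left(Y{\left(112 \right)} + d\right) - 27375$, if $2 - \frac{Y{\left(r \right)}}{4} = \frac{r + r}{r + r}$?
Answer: $-31124$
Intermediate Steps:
$d = -3753$ ($d = -15778 + 12025 = -3753$)
$Y{\left(r \right)} = 4$ ($Y{\left(r \right)} = 8 - 4 \frac{r + r}{r + r} = 8 - 4 \frac{2 r}{2 r} = 8 - 4 \cdot 2 r \frac{1}{2 r} = 8 - 4 = 4$)
$\left(Y{\left(112 \right)} + d\right) - 27375 = \left(4 - 3753\right) - 27375 = -3749 - 27375 = -31124$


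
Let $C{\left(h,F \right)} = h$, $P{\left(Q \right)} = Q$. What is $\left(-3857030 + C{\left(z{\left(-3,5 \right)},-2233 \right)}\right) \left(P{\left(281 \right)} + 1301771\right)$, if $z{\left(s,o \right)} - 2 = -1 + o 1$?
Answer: $-5022045813248$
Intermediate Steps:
$z{\left(s,o \right)} = 1 + o$ ($z{\left(s,o \right)} = 2 + \left(-1 + o 1\right) = 2 + \left(-1 + o\right) = 1 + o$)
$\left(-3857030 + C{\left(z{\left(-3,5 \right)},-2233 \right)}\right) \left(P{\left(281 \right)} + 1301771\right) = \left(-3857030 + \left(1 + 5\right)\right) \left(281 + 1301771\right) = \left(-3857030 + 6\right) 1302052 = \left(-3857024\right) 1302052 = -5022045813248$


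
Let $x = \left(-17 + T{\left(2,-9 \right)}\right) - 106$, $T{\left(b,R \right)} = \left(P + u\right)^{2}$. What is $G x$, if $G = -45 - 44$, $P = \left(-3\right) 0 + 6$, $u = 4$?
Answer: $2047$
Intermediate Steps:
$P = 6$ ($P = 0 + 6 = 6$)
$T{\left(b,R \right)} = 100$ ($T{\left(b,R \right)} = \left(6 + 4\right)^{2} = 10^{2} = 100$)
$G = -89$ ($G = -45 - 44 = -89$)
$x = -23$ ($x = \left(-17 + 100\right) - 106 = 83 - 106 = -23$)
$G x = \left(-89\right) \left(-23\right) = 2047$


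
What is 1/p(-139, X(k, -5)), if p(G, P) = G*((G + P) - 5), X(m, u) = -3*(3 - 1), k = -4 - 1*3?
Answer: 1/20850 ≈ 4.7962e-5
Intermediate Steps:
k = -7 (k = -4 - 3 = -7)
X(m, u) = -6 (X(m, u) = -3*2 = -6)
p(G, P) = G*(-5 + G + P)
1/p(-139, X(k, -5)) = 1/(-139*(-5 - 139 - 6)) = 1/(-139*(-150)) = 1/20850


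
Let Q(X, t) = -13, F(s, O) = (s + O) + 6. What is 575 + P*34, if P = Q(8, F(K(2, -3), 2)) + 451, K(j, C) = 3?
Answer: 15467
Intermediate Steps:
F(s, O) = 6 + O + s (F(s, O) = (O + s) + 6 = 6 + O + s)
P = 438 (P = -13 + 451 = 438)
575 + P*34 = 575 + 438*34 = 575 + 14892 = 15467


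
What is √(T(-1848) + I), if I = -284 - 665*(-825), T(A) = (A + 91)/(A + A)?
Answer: √9554301867/132 ≈ 740.50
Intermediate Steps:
T(A) = (91 + A)/(2*A) (T(A) = (91 + A)/((2*A)) = (91 + A)*(1/(2*A)) = (91 + A)/(2*A))
I = 548341 (I = -284 + 548625 = 548341)
√(T(-1848) + I) = √((½)*(91 - 1848)/(-1848) + 548341) = √((½)*(-1/1848)*(-1757) + 548341) = √(251/528 + 548341) = √(289524299/528) = √9554301867/132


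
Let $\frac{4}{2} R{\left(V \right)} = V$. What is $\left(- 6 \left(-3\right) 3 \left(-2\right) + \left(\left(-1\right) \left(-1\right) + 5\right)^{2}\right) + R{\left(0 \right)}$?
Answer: $-72$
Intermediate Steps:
$R{\left(V \right)} = \frac{V}{2}$
$\left(- 6 \left(-3\right) 3 \left(-2\right) + \left(\left(-1\right) \left(-1\right) + 5\right)^{2}\right) + R{\left(0 \right)} = \left(- 6 \left(-3\right) 3 \left(-2\right) + \left(\left(-1\right) \left(-1\right) + 5\right)^{2}\right) + \frac{1}{2} \cdot 0 = \left(- 6 \left(\left(-9\right) \left(-2\right)\right) + \left(1 + 5\right)^{2}\right) + 0 = \left(\left(-6\right) 18 + 6^{2}\right) + 0 = \left(-108 + 36\right) + 0 = -72 + 0 = -72$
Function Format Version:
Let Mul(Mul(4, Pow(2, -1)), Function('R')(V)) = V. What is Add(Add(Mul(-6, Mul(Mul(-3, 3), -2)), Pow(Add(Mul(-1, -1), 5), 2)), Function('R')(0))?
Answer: -72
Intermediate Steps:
Function('R')(V) = Mul(Rational(1, 2), V)
Add(Add(Mul(-6, Mul(Mul(-3, 3), -2)), Pow(Add(Mul(-1, -1), 5), 2)), Function('R')(0)) = Add(Add(Mul(-6, Mul(Mul(-3, 3), -2)), Pow(Add(Mul(-1, -1), 5), 2)), Mul(Rational(1, 2), 0)) = Add(Add(Mul(-6, Mul(-9, -2)), Pow(Add(1, 5), 2)), 0) = Add(Add(Mul(-6, 18), Pow(6, 2)), 0) = Add(Add(-108, 36), 0) = Add(-72, 0) = -72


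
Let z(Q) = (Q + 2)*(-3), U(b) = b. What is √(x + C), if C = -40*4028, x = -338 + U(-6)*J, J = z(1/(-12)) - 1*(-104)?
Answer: I*√648190/2 ≈ 402.55*I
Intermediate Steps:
z(Q) = -6 - 3*Q (z(Q) = (2 + Q)*(-3) = -6 - 3*Q)
J = 393/4 (J = (-6 - 3/(-12)) - 1*(-104) = (-6 - 3*(-1)/12) + 104 = (-6 - 3*(-1/12)) + 104 = (-6 + ¼) + 104 = -23/4 + 104 = 393/4 ≈ 98.250)
x = -1855/2 (x = -338 - 6*393/4 = -338 - 1179/2 = -1855/2 ≈ -927.50)
C = -161120
√(x + C) = √(-1855/2 - 161120) = √(-324095/2) = I*√648190/2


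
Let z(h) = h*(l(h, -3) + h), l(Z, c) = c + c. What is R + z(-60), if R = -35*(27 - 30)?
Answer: 4065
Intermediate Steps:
l(Z, c) = 2*c
R = 105 (R = -35*(-3) = 105)
z(h) = h*(-6 + h) (z(h) = h*(2*(-3) + h) = h*(-6 + h))
R + z(-60) = 105 - 60*(-6 - 60) = 105 - 60*(-66) = 105 + 3960 = 4065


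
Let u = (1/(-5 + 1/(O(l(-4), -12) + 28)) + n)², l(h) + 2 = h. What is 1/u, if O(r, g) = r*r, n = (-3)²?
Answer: 101761/7879249 ≈ 0.012915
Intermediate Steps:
l(h) = -2 + h
n = 9
O(r, g) = r²
u = 7879249/101761 (u = (1/(-5 + 1/((-2 - 4)² + 28)) + 9)² = (1/(-5 + 1/((-6)² + 28)) + 9)² = (1/(-5 + 1/(36 + 28)) + 9)² = (1/(-5 + 1/64) + 9)² = (1/(-319/64) + 9)² = (-64/319 + 9)² = (2807/319)² = 7879249/101761 ≈ 77.429)
1/u = 1/(7879249/101761) = 101761/7879249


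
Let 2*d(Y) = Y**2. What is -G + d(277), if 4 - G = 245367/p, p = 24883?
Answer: 1909539377/49766 ≈ 38370.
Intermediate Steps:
d(Y) = Y**2/2
G = -145835/24883 (G = 4 - 245367/24883 = -145835/24883 ≈ -5.8608)
-G + d(277) = -1*(-145835/24883) + (1/2)*277**2 = 145835/24883 + (1/2)*76729 = 145835/24883 + 76729/2 = 1909539377/49766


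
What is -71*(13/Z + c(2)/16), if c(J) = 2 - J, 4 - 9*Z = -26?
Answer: -2769/10 ≈ -276.90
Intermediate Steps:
Z = 10/3 (Z = 4/9 - ⅑*(-26) = 4/9 + 26/9 = 10/3 ≈ 3.3333)
-71*(13/Z + c(2)/16) = -71*(13/(10/3) + (2 - 1*2)/16) = -71*(13*(3/10) + (2 - 2)*(1/16)) = -71*(39/10 + 0*(1/16)) = -71*(39/10 + 0) = -71*39/10 = -2769/10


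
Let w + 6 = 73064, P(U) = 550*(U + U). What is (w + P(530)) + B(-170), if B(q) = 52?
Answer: 656110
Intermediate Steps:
P(U) = 1100*U (P(U) = 550*(2*U) = 1100*U)
w = 73058 (w = -6 + 73064 = 73058)
(w + P(530)) + B(-170) = (73058 + 1100*530) + 52 = (73058 + 583000) + 52 = 656058 + 52 = 656110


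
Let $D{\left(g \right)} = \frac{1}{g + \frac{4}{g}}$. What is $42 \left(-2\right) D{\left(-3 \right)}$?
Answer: $\frac{252}{13} \approx 19.385$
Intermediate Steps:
$42 \left(-2\right) D{\left(-3 \right)} = 42 \left(-2\right) \left(- \frac{3}{4 + \left(-3\right)^{2}}\right) = - 84 \left(- \frac{3}{4 + 9}\right) = - 84 \left(- \frac{3}{13}\right) = - 84 \left(\left(-3\right) \frac{1}{13}\right) = \left(-84\right) \left(- \frac{3}{13}\right) = \frac{252}{13}$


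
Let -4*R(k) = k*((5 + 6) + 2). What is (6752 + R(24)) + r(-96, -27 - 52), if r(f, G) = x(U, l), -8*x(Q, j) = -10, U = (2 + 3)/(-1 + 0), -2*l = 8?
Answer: 26701/4 ≈ 6675.3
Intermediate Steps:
l = -4 (l = -½*8 = -4)
U = -5 (U = 5/(-1) = 5*(-1) = -5)
x(Q, j) = 5/4 (x(Q, j) = -⅛*(-10) = 5/4)
r(f, G) = 5/4
R(k) = -13*k/4 (R(k) = -k*((5 + 6) + 2)/4 = -k*(11 + 2)/4 = -k*13/4 = -13*k/4)
(6752 + R(24)) + r(-96, -27 - 52) = (6752 - 13/4*24) + 5/4 = (6752 - 78) + 5/4 = 6674 + 5/4 = 26701/4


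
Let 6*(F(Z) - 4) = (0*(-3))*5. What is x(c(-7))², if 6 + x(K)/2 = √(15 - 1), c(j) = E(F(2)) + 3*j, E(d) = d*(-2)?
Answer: 200 - 48*√14 ≈ 20.400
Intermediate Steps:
F(Z) = 4 (F(Z) = 4 + ((0*(-3))*5)/6 = 4 + (0*5)/6 = 4 + (⅙)*0 = 4 + 0 = 4)
E(d) = -2*d
c(j) = -8 + 3*j (c(j) = -2*4 + 3*j = -8 + 3*j)
x(K) = -12 + 2*√14 (x(K) = -12 + 2*√(15 - 1) = -12 + 2*√14)
x(c(-7))² = (-12 + 2*√14)²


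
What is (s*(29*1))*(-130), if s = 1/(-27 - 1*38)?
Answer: 58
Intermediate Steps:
s = -1/65 (s = 1/(-27 - 38) = 1/(-65) = -1/65 ≈ -0.015385)
(s*(29*1))*(-130) = -29/65*(-130) = 58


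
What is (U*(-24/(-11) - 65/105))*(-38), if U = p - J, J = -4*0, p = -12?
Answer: 54872/77 ≈ 712.62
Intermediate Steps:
J = 0
U = -12 (U = -12 - 1*0 = -12 + 0 = -12)
(U*(-24/(-11) - 65/105))*(-38) = -12*(-24/(-11) - 65/105)*(-38) = -12*(-24*(-1/11) - 65*1/105)*(-38) = -12*(24/11 - 13/21)*(-38) = -12*361/231*(-38) = -1444/77*(-38) = 54872/77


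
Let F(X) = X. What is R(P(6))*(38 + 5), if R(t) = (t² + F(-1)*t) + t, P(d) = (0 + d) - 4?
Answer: 172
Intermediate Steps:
P(d) = -4 + d (P(d) = d - 4 = -4 + d)
R(t) = t² (R(t) = (t² - t) + t = t²)
R(P(6))*(38 + 5) = (-4 + 6)²*(38 + 5) = 2²*43 = 4*43 = 172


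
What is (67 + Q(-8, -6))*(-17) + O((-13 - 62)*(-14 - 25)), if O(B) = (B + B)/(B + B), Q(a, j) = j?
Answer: -1036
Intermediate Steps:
O(B) = 1 (O(B) = (2*B)/((2*B)) = (2*B)*(1/(2*B)) = 1)
(67 + Q(-8, -6))*(-17) + O((-13 - 62)*(-14 - 25)) = (67 - 6)*(-17) + 1 = 61*(-17) + 1 = -1037 + 1 = -1036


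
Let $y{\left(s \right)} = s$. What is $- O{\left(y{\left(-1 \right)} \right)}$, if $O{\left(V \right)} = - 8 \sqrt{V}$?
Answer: $8 i \approx 8.0 i$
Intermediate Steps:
$- O{\left(y{\left(-1 \right)} \right)} = - \left(-8\right) \sqrt{-1} = - \left(-8\right) i = 8 i$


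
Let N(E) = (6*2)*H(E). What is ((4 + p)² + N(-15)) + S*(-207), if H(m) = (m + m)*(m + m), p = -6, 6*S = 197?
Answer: 8015/2 ≈ 4007.5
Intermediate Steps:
S = 197/6 (S = (⅙)*197 = 197/6 ≈ 32.833)
H(m) = 4*m² (H(m) = (2*m)*(2*m) = 4*m²)
N(E) = 48*E² (N(E) = (6*2)*(4*E²) = 12*(4*E²) = 48*E²)
((4 + p)² + N(-15)) + S*(-207) = ((4 - 6)² + 48*(-15)²) + (197/6)*(-207) = ((-2)² + 48*225) - 13593/2 = (4 + 10800) - 13593/2 = 10804 - 13593/2 = 8015/2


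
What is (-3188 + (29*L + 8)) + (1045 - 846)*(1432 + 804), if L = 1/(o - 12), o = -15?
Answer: 11928139/27 ≈ 4.4178e+5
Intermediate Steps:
L = -1/27 (L = 1/(-15 - 12) = 1/(-27) = -1/27 ≈ -0.037037)
(-3188 + (29*L + 8)) + (1045 - 846)*(1432 + 804) = (-3188 + (29*(-1/27) + 8)) + (1045 - 846)*(1432 + 804) = (-3188 + (-29/27 + 8)) + 199*2236 = (-3188 + 187/27) + 444964 = -85889/27 + 444964 = 11928139/27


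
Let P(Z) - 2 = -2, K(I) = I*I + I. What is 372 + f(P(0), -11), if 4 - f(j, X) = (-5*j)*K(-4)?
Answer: 376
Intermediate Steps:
K(I) = I + I² (K(I) = I² + I = I + I²)
P(Z) = 0 (P(Z) = 2 - 2 = 0)
f(j, X) = 4 + 60*j (f(j, X) = 4 - (-5*j)*(-4*(1 - 4)) = 4 - (-5*j)*(-4*(-3)) = 4 - (-5*j)*12 = 4 - (-60)*j = 4 + 60*j)
372 + f(P(0), -11) = 372 + (4 + 60*0) = 372 + (4 + 0) = 372 + 4 = 376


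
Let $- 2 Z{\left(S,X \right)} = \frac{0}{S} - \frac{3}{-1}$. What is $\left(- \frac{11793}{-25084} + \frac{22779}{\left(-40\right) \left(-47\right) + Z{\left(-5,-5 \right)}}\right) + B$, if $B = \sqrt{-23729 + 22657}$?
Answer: $\frac{1187083173}{94240588} + 4 i \sqrt{67} \approx 12.596 + 32.741 i$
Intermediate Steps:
$B = 4 i \sqrt{67}$ ($B = \sqrt{-1072} = 4 i \sqrt{67} \approx 32.741 i$)
$Z{\left(S,X \right)} = - \frac{3}{2}$ ($Z{\left(S,X \right)} = - \frac{\frac{0}{S} - \frac{3}{-1}}{2} = - \frac{0 - -3}{2} = - \frac{0 + 3}{2} = \left(- \frac{1}{2}\right) 3 = - \frac{3}{2}$)
$\left(- \frac{11793}{-25084} + \frac{22779}{\left(-40\right) \left(-47\right) + Z{\left(-5,-5 \right)}}\right) + B = \left(- \frac{11793}{-25084} + \frac{22779}{\left(-40\right) \left(-47\right) - \frac{3}{2}}\right) + 4 i \sqrt{67} = \left(\left(-11793\right) \left(- \frac{1}{25084}\right) + \frac{22779}{1880 - \frac{3}{2}}\right) + 4 i \sqrt{67} = \left(\frac{11793}{25084} + \frac{22779}{\frac{3757}{2}}\right) + 4 i \sqrt{67} = \left(\frac{11793}{25084} + 22779 \cdot \frac{2}{3757}\right) + 4 i \sqrt{67} = \left(\frac{11793}{25084} + \frac{45558}{3757}\right) + 4 i \sqrt{67} = \frac{1187083173}{94240588} + 4 i \sqrt{67}$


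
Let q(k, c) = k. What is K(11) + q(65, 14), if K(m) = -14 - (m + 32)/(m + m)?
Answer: 1079/22 ≈ 49.045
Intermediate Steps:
K(m) = -14 - (32 + m)/(2*m)
K(11) + q(65, 14) = (-29/2 - 16/11) + 65 = -351/22 + 65 = 1079/22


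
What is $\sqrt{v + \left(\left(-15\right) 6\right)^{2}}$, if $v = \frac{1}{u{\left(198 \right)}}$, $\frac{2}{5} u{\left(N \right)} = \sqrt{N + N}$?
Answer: $\frac{\sqrt{220522500 + 165 \sqrt{11}}}{165} \approx 90.0$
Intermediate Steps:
$u{\left(N \right)} = \frac{5 \sqrt{2} \sqrt{N}}{2}$ ($u{\left(N \right)} = \frac{5 \sqrt{N + N}}{2} = \frac{5 \sqrt{2 N}}{2} = \frac{5 \sqrt{2} \sqrt{N}}{2}$)
$v = \frac{\sqrt{11}}{165}$ ($v = \frac{1}{\frac{5}{2} \sqrt{2} \sqrt{198}} = \frac{1}{\frac{5}{2} \sqrt{2} \cdot 3 \sqrt{22}} = \frac{1}{15 \sqrt{11}} = \frac{\sqrt{11}}{165} \approx 0.020101$)
$\sqrt{v + \left(\left(-15\right) 6\right)^{2}} = \sqrt{\frac{\sqrt{11}}{165} + \left(\left(-15\right) 6\right)^{2}} = \sqrt{\frac{\sqrt{11}}{165} + \left(-90\right)^{2}} = \sqrt{\frac{\sqrt{11}}{165} + 8100} = \sqrt{8100 + \frac{\sqrt{11}}{165}}$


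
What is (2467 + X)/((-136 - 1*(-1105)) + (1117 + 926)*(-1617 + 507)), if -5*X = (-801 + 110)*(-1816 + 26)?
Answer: 81637/755587 ≈ 0.10804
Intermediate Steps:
X = -247378 (X = -(-801 + 110)*(-1816 + 26)/5 = -(-691)*(-1790)/5 = -⅕*1236890 = -247378)
(2467 + X)/((-136 - 1*(-1105)) + (1117 + 926)*(-1617 + 507)) = (2467 - 247378)/((-136 - 1*(-1105)) + (1117 + 926)*(-1617 + 507)) = -244911/((-136 + 1105) + 2043*(-1110)) = -244911/(969 - 2267730) = -244911/(-2266761) = -244911*(-1/2266761) = 81637/755587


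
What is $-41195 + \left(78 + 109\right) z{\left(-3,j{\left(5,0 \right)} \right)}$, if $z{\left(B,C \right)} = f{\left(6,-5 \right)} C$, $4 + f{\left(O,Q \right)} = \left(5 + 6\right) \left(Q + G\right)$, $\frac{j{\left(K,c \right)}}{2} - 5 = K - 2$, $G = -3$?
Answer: $-316459$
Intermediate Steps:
$j{\left(K,c \right)} = 6 + 2 K$ ($j{\left(K,c \right)} = 10 + 2 \left(K - 2\right) = 10 + 2 \left(-2 + K\right) = 10 + \left(-4 + 2 K\right) = 6 + 2 K$)
$f{\left(O,Q \right)} = -37 + 11 Q$ ($f{\left(O,Q \right)} = -4 + \left(5 + 6\right) \left(Q - 3\right) = -4 + 11 \left(-3 + Q\right) = -4 + \left(-33 + 11 Q\right) = -37 + 11 Q$)
$z{\left(B,C \right)} = - 92 C$ ($z{\left(B,C \right)} = \left(-37 + 11 \left(-5\right)\right) C = \left(-37 - 55\right) C = - 92 C$)
$-41195 + \left(78 + 109\right) z{\left(-3,j{\left(5,0 \right)} \right)} = -41195 + \left(78 + 109\right) \left(- 92 \left(6 + 2 \cdot 5\right)\right) = -41195 + 187 \left(- 92 \left(6 + 10\right)\right) = -41195 + 187 \left(\left(-92\right) 16\right) = -41195 + 187 \left(-1472\right) = -41195 - 275264 = -316459$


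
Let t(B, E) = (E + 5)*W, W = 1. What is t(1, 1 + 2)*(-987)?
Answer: -7896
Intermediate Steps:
t(B, E) = 5 + E (t(B, E) = (E + 5)*1 = (5 + E)*1 = 5 + E)
t(1, 1 + 2)*(-987) = (5 + (1 + 2))*(-987) = (5 + 3)*(-987) = 8*(-987) = -7896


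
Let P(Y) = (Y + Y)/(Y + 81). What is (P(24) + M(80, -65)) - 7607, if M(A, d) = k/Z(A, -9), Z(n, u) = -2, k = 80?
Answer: -267629/35 ≈ -7646.5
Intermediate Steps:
M(A, d) = -40 (M(A, d) = 80/(-2) = 80*(-½) = -40)
P(Y) = 2*Y/(81 + Y) (P(Y) = (2*Y)/(81 + Y) = 2*Y/(81 + Y))
(P(24) + M(80, -65)) - 7607 = (2*24/(81 + 24) - 40) - 7607 = (2*24/105 - 40) - 7607 = (2*24*(1/105) - 40) - 7607 = (16/35 - 40) - 7607 = -1384/35 - 7607 = -267629/35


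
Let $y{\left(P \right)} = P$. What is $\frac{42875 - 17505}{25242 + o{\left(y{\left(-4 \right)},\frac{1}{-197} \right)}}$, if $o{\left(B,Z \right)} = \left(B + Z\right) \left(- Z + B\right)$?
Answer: $\frac{984584330}{980237721} \approx 1.0044$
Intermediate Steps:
$o{\left(B,Z \right)} = \left(B + Z\right) \left(B - Z\right)$
$\frac{42875 - 17505}{25242 + o{\left(y{\left(-4 \right)},\frac{1}{-197} \right)}} = \frac{42875 - 17505}{25242 + \left(\left(-4\right)^{2} - \left(\frac{1}{-197}\right)^{2}\right)} = \frac{25370}{25242 + \left(16 - \left(- \frac{1}{197}\right)^{2}\right)} = \frac{25370}{25242 + \left(16 - \frac{1}{38809}\right)} = \frac{25370}{25242 + \frac{620943}{38809}} = \frac{25370}{\frac{980237721}{38809}} = 25370 \cdot \frac{38809}{980237721} = \frac{984584330}{980237721}$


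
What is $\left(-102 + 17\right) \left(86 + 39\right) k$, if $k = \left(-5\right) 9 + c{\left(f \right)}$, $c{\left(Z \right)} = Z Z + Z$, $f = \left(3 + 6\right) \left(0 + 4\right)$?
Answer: $-13674375$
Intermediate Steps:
$f = 36$ ($f = 9 \cdot 4 = 36$)
$c{\left(Z \right)} = Z + Z^{2}$ ($c{\left(Z \right)} = Z^{2} + Z = Z + Z^{2}$)
$k = 1287$ ($k = \left(-5\right) 9 + 36 \left(1 + 36\right) = -45 + 36 \cdot 37 = -45 + 1332 = 1287$)
$\left(-102 + 17\right) \left(86 + 39\right) k = \left(-102 + 17\right) \left(86 + 39\right) 1287 = \left(-85\right) 125 \cdot 1287 = \left(-10625\right) 1287 = -13674375$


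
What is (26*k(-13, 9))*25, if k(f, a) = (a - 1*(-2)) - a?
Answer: 1300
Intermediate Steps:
k(f, a) = 2 (k(f, a) = (a + 2) - a = (2 + a) - a = 2)
(26*k(-13, 9))*25 = (26*2)*25 = 52*25 = 1300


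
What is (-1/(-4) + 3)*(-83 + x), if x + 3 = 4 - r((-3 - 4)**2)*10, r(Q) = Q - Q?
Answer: -533/2 ≈ -266.50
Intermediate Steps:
r(Q) = 0
x = 1 (x = -3 + (4 - 0*10) = -3 + (4 - 1*0) = -3 + (4 + 0) = -3 + 4 = 1)
(-1/(-4) + 3)*(-83 + x) = (-1/(-4) + 3)*(-83 + 1) = (-1/4*(-1) + 3)*(-82) = (1/4 + 3)*(-82) = (13/4)*(-82) = -533/2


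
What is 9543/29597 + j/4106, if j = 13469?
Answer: 437825551/121525282 ≈ 3.6028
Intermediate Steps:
9543/29597 + j/4106 = 9543/29597 + 13469/4106 = 437825551/121525282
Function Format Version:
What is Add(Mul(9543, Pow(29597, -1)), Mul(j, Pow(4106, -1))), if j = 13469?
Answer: Rational(437825551, 121525282) ≈ 3.6028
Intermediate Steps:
Add(Mul(9543, Pow(29597, -1)), Mul(j, Pow(4106, -1))) = Add(Mul(9543, Pow(29597, -1)), Mul(13469, Pow(4106, -1))) = Add(Mul(9543, Rational(1, 29597)), Mul(13469, Rational(1, 4106))) = Add(Rational(9543, 29597), Rational(13469, 4106)) = Rational(437825551, 121525282)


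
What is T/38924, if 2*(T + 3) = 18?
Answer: 3/19462 ≈ 0.00015415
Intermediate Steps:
T = 6 (T = -3 + (½)*18 = -3 + 9 = 6)
T/38924 = 6/38924 = 6*(1/38924) = 3/19462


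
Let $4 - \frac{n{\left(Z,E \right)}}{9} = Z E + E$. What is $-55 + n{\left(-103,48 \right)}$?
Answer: $44045$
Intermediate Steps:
$n{\left(Z,E \right)} = 36 - 9 E - 9 E Z$ ($n{\left(Z,E \right)} = 36 - 9 \left(Z E + E\right) = 36 - 9 \left(E Z + E\right) = 36 - 9 \left(E + E Z\right) = 36 - \left(9 E + 9 E Z\right) = 36 - 9 E - 9 E Z$)
$-55 + n{\left(-103,48 \right)} = -55 - \left(396 - 44496\right) = -55 + \left(36 - 432 + 44496\right) = -55 + 44100 = 44045$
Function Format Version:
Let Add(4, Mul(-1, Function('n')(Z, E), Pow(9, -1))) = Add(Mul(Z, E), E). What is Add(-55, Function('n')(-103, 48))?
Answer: 44045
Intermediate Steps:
Function('n')(Z, E) = Add(36, Mul(-9, E), Mul(-9, E, Z)) (Function('n')(Z, E) = Add(36, Mul(-9, Add(Mul(Z, E), E))) = Add(36, Mul(-9, Add(Mul(E, Z), E))) = Add(36, Mul(-9, Add(E, Mul(E, Z)))) = Add(36, Add(Mul(-9, E), Mul(-9, E, Z))) = Add(36, Mul(-9, E), Mul(-9, E, Z)))
Add(-55, Function('n')(-103, 48)) = Add(-55, Add(36, Mul(-9, 48), Mul(-9, 48, -103))) = Add(-55, Add(36, -432, 44496)) = Add(-55, 44100) = 44045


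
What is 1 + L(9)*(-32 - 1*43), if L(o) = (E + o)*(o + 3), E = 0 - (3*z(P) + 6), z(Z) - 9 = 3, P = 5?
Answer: 29701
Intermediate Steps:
z(Z) = 12 (z(Z) = 9 + 3 = 12)
E = -42 (E = 0 - (3*12 + 6) = 0 - (36 + 6) = 0 - 1*42 = 0 - 42 = -42)
L(o) = (-42 + o)*(3 + o) (L(o) = (-42 + o)*(o + 3) = (-42 + o)*(3 + o))
1 + L(9)*(-32 - 1*43) = 1 + (-126 + 9² - 39*9)*(-32 - 1*43) = 1 + (-126 + 81 - 351)*(-32 - 43) = 1 - 396*(-75) = 1 + 29700 = 29701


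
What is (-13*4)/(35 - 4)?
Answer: -52/31 ≈ -1.6774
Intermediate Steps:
(-13*4)/(35 - 4) = -52/31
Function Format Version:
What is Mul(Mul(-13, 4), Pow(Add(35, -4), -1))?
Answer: Rational(-52, 31) ≈ -1.6774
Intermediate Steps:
Mul(Mul(-13, 4), Pow(Add(35, -4), -1)) = Mul(-52, Pow(31, -1)) = Mul(-52, Rational(1, 31)) = Rational(-52, 31)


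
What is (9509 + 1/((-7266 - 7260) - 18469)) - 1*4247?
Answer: 173619689/32995 ≈ 5262.0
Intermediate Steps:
(9509 + 1/((-7266 - 7260) - 18469)) - 1*4247 = (9509 + 1/(-14526 - 18469)) - 4247 = (9509 + 1/(-32995)) - 4247 = (9509 - 1/32995) - 4247 = 313749454/32995 - 4247 = 173619689/32995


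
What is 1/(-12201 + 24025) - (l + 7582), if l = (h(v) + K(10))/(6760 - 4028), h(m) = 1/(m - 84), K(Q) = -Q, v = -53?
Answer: -8388595581081/1106383504 ≈ -7582.0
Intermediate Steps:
h(m) = 1/(-84 + m)
l = -1371/374284 (l = (1/(-84 - 53) - 1*10)/(6760 - 4028) = (1/(-137) - 10)/2732 = (-1/137 - 10)*(1/2732) = -1371/137*1/2732 = -1371/374284 ≈ -0.0036630)
1/(-12201 + 24025) - (l + 7582) = 1/(-12201 + 24025) - (-1371/374284 + 7582) = 1/11824 - 1*2837819917/374284 = 1/11824 - 2837819917/374284 = -8388595581081/1106383504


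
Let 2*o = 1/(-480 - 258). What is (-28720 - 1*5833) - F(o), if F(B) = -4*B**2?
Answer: -18819084131/544644 ≈ -34553.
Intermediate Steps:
o = -1/1476 (o = 1/(2*(-480 - 258)) = (1/2)/(-738) = (1/2)*(-1/738) = -1/1476 ≈ -0.00067751)
(-28720 - 1*5833) - F(o) = (-28720 - 1*5833) - (-4)*(-1/1476)**2 = (-28720 - 5833) - (-4)/2178576 = -34553 - 1*(-1/544644) = -34553 + 1/544644 = -18819084131/544644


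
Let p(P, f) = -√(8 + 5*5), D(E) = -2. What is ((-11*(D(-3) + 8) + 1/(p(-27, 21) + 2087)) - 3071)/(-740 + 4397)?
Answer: -4554438115/5309398384 + √33/15928195152 ≈ -0.85781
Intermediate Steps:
p(P, f) = -√33 (p(P, f) = -√(8 + 25) = -√33)
((-11*(D(-3) + 8) + 1/(p(-27, 21) + 2087)) - 3071)/(-740 + 4397) = ((-11*(-2 + 8) + 1/(-√33 + 2087)) - 3071)/(-740 + 4397) = ((-11*6 + 1/(2087 - √33)) - 3071)/3657 = ((-66 + 1/(2087 - √33)) - 3071)*(1/3657) = (-3137 + 1/(2087 - √33))*(1/3657) = -3137/3657 + 1/(3657*(2087 - √33))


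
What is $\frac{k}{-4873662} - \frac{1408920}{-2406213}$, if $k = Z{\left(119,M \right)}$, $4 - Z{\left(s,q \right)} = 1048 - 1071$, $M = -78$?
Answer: $\frac{84772035769}{144778627926} \approx 0.58553$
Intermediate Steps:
$Z{\left(s,q \right)} = 27$ ($Z{\left(s,q \right)} = 4 - \left(1048 - 1071\right) = 4 - -23 = 4 + 23 = 27$)
$k = 27$
$\frac{k}{-4873662} - \frac{1408920}{-2406213} = \frac{27}{-4873662} - \frac{1408920}{-2406213} = 27 \left(- \frac{1}{4873662}\right) - - \frac{469640}{802071} = - \frac{1}{180506} + \frac{469640}{802071} = \frac{84772035769}{144778627926}$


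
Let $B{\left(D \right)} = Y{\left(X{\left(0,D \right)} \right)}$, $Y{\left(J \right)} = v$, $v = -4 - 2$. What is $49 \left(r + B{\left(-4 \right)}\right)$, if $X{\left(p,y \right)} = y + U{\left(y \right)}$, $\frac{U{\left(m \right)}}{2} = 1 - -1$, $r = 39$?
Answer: $1617$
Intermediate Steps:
$U{\left(m \right)} = 4$ ($U{\left(m \right)} = 2 \left(1 - -1\right) = 2 \left(1 + 1\right) = 2 \cdot 2 = 4$)
$X{\left(p,y \right)} = 4 + y$ ($X{\left(p,y \right)} = y + 4 = 4 + y$)
$v = -6$ ($v = -4 - 2 = -6$)
$Y{\left(J \right)} = -6$
$B{\left(D \right)} = -6$
$49 \left(r + B{\left(-4 \right)}\right) = 49 \left(39 - 6\right) = 49 \cdot 33 = 1617$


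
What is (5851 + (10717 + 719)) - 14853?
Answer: 2434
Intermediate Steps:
(5851 + (10717 + 719)) - 14853 = (5851 + 11436) - 14853 = 17287 - 14853 = 2434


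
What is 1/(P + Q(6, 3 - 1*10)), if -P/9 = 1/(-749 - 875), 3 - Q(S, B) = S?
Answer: -1624/4863 ≈ -0.33395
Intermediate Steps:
Q(S, B) = 3 - S
P = 9/1624 (P = -9/(-749 - 875) = -9/(-1624) = -9*(-1/1624) = 9/1624 ≈ 0.0055419)
1/(P + Q(6, 3 - 1*10)) = 1/(9/1624 + (3 - 1*6)) = 1/(9/1624 + (3 - 6)) = 1/(9/1624 - 3) = 1/(-4863/1624) = -1624/4863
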